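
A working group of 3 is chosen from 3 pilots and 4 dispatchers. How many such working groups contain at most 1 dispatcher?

13

Split by how many dispatchers are chosen (0 through 1).
Sum: C(4,0)·C(3,3) + C(4,1)·C(3,2) = 1 + 12 = 13.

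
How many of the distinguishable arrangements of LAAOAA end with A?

With the last slot taken by A, it remains to arrange the other 5 letters (LAOAA).
Those 5 letters have A appearing 3 times, giving (5)!/(3!) = 20.

20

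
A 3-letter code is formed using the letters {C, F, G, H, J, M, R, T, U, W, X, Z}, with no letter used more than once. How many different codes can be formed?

Choose and order 3 of the 12 symbols: the first letter has 12 options, the next 11, then 10.
12 × 11 × 10 = 1320.

1320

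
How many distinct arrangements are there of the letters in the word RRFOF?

The 5 letters of RRFOF have repeats: F appearing twice and R appearing twice.
Dividing 5! = 120 by 2!·2! = 4 for the repeated letters gives 30.

30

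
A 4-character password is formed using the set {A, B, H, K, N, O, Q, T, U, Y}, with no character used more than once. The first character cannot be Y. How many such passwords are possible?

The first character has 10−1 = 9 choices (anything except Y).
The remaining 3 characters are filled from the other 9 symbols without repetition: 9 × 8 × 7 = 504.
Total: 9 × 504 = 4536.

4536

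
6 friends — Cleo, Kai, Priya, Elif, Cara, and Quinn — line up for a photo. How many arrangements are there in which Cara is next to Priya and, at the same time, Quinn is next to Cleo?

Treat {Cara,Priya} as one block (2 orders) and {Quinn,Cleo} as another (2 orders).
That leaves 4 units to arrange: 2 × 2 × 4! = 4 × 24 = 96.

96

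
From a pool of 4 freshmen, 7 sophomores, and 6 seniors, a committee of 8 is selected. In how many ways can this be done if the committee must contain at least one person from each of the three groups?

22813

Total 8-person selections from all 17: C(17,8) = 24310.
Subtract selections that omit an entire group: no freshmen → C(13,8) = 1287; no sophomores → C(10,8) = 45; no seniors → C(11,8) = 165.
Add back selections omitting two groups (i.e. drawn from a single group): C(4,8) + C(7,8) + C(6,8) = 0.
By inclusion–exclusion: 24310 − 1497 + 0 = 22813.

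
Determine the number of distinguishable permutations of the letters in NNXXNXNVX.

630

The 9 letters of NNXXNXNVX have repeats: N appearing 4 times and X appearing 4 times.
The number of distinct arrangements is 9!/(4!·4!) = 362880/576 = 630.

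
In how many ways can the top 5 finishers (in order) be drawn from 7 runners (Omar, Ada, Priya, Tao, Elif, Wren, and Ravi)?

This is an ordered selection of 5 from 7: P(7,5).
That gives 7 × 6 × 5 × 4 × 3 = 2520.

2520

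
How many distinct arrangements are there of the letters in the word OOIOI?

10

OOIOI has 5 letters with I appearing twice and O appearing 3 times.
Dividing 5! = 120 by 3!·2! = 12 for the repeated letters gives 10.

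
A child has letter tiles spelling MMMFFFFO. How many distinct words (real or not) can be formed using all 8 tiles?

280

MMMFFFFO has 8 letters with F appearing 4 times and M appearing 3 times.
So there are 8! / (4!·3!) = 280 distinguishable arrangements.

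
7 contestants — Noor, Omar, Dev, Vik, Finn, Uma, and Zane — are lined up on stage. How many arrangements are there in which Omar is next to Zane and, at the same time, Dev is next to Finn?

Treat {Omar,Zane} as one block (2 orders) and {Dev,Finn} as another (2 orders).
That leaves 5 units to arrange: 2 × 2 × 5! = 4 × 120 = 480.

480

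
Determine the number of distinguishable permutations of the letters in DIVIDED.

420

Letter multiplicities in DIVIDED: D×3, E×1, I×2, V×1.
So there are 7! / (3!·2!) = 420 distinguishable arrangements.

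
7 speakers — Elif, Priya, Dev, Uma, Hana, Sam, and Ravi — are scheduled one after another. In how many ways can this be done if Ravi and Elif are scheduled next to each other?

1440

Place the 5 others and the Ravi-Elif pair as 6 objects in a line; the pair has 2 internal arrangements.
So the count is 2·(6)! = 1440.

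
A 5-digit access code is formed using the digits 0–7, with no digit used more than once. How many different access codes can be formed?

6720

With no repetition, fill the 5 digits in order: 8 choices, then 7, down to 4.
That product is 8 × 7 × 6 × 5 × 4 = 6720.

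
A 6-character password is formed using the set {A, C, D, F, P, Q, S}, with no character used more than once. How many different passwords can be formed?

With no repetition, fill the 6 characters in order: 7 choices, then 6, down to 2.
7 × 6 × 5 × 4 × 3 × 2 = 5040.

5040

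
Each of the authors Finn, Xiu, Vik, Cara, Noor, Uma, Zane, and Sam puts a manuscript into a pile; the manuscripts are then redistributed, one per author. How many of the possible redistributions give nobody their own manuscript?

This is the derangement count D_8: permutations of 8 items with no fixed point.
By inclusion–exclusion this is Σ_{j=0}^{8} (−1)^j C(8,j)·(8−j)!.
Computing: 40320 − 40320 + 20160 − 6720 + 1680 − 336 + 56 − 8 + 1 = 14833.

14833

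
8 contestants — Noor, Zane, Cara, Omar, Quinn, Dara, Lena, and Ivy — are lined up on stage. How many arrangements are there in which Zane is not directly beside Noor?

30240

There are 8! = 40320 arrangements in all. If Zane and Noor are adjacent, merging them into one block gives 2·(7)! = 10080 arrangements.
So 40320 − 10080 = 30240 arrangements keep them apart.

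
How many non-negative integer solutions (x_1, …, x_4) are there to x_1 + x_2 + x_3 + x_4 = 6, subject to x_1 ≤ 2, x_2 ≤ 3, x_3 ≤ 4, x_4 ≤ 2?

31

Ignoring the caps, the number of non-negative solutions to x_1+…+x_4 = 6 is C(9,3) = 84.
Subtract solutions that violate a single cap (substitute x_i' = x_i − (cap_i+1)): x_1 ≥ 3 gives C(6,3) = 20; x_2 ≥ 4 gives C(5,3) = 10; x_3 ≥ 5 gives C(4,3) = 4; x_4 ≥ 3 gives C(6,3) = 20. Together 54.
Add back pairs where two caps are both exceeded: 0 + 0 + 1 + 0 + 0 + 0 = 1.
By inclusion–exclusion the count is 84 − 54 + 1 = 31.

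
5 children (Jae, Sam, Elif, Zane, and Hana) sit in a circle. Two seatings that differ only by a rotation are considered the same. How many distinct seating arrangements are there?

24

Fix one person's seat to break rotational symmetry; the remaining 4 people can be arranged in (4)! = 24 ways.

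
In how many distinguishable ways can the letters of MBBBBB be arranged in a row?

MBBBBB has 6 letters with B appearing 5 times.
The number of distinct arrangements is 6!/(5!) = 720/120 = 6.

6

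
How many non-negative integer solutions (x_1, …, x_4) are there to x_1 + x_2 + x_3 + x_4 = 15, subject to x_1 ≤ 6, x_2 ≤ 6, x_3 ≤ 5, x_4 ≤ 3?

52

Without the upper bounds there are C(18,3) = 816 ways to split 15 among 4 variables.
Subtract solutions that violate a single cap (substitute x_i' = x_i − (cap_i+1)): x_1 ≥ 7 gives C(11,3) = 165; x_2 ≥ 7 gives C(11,3) = 165; x_3 ≥ 6 gives C(12,3) = 220; x_4 ≥ 4 gives C(14,3) = 364. Together 914.
Add back pairs where two caps are both exceeded: 4 + 10 + 35 + 10 + 35 + 56 = 150.
By inclusion–exclusion the count is 816 − 914 + 150 = 52.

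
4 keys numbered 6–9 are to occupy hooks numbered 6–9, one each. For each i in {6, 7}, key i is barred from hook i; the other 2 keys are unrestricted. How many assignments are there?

Let Aᵢ (for i ∈ {6, 7}) be the placements that put key i in its forbidden hook. Any j of these fix j positions, leaving (4−j)! ways to fill the rest, and there are C(2,j) ways to pick which j.
By inclusion–exclusion, the number of valid placements is Σ_{j=0}^{2} (−1)^j C(2,j)·(4−j)!.
Computing: 24 − 12 + 2 = 14.

14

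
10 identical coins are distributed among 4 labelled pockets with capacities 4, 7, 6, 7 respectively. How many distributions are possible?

By stars and bars, unrestricted non-negative solutions to x_1+…+x_4 = 10 number C(10+3,3) = 286.
Subtract solutions that violate a single cap (substitute x_i' = x_i − (cap_i+1)): x_1 ≥ 5 gives C(8,3) = 56; x_2 ≥ 8 gives C(5,3) = 10; x_3 ≥ 7 gives C(6,3) = 20; x_4 ≥ 8 gives C(5,3) = 10. Together 96.
No two caps can be exceeded simultaneously, so the pair terms are all 0.
By inclusion–exclusion the count is 286 − 96 + 0 = 190.

190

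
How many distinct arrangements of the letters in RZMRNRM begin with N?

60

With the first slot taken by N, it remains to arrange the other 6 letters (RZMRRM).
Those 6 letters have M appearing twice and R appearing 3 times, giving (6)!/(3!·2!) = 60.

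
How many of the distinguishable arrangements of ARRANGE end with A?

With the last slot taken by A, it remains to arrange the other 6 letters (RRANGE).
Those 6 letters have R appearing twice, giving (6)!/(2!) = 360.

360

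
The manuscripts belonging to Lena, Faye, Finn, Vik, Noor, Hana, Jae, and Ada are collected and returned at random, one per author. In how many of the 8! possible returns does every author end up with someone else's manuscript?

14833

Count assignments avoiding every fixed point. For any j of the 8 authors fixed to their own manuscript, the other 8−j can be arranged in (8−j)! ways.
By inclusion–exclusion this is Σ_{j=0}^{8} (−1)^j C(8,j)·(8−j)!.
Computing: 40320 − 40320 + 20160 − 6720 + 1680 − 336 + 56 − 8 + 1 = 14833.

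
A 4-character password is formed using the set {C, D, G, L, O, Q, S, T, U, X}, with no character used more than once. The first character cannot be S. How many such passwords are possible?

The first character has 10−1 = 9 choices (anything except S).
The remaining 3 characters are filled from the other 9 symbols without repetition: 9 × 8 × 7 = 504.
Total: 9 × 504 = 4536.

4536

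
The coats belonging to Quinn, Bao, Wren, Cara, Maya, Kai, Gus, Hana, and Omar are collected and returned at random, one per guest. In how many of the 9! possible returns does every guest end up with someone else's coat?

133496

Count assignments avoiding every fixed point. For any j of the 9 guests fixed to their own coat, the other 9−j can be arranged in (9−j)! ways.
By inclusion–exclusion this is Σ_{j=0}^{9} (−1)^j C(9,j)·(9−j)!.
Computing: 362880 − 362880 + 181440 − 60480 + 15120 − 3024 + 504 − 72 + 9 − 1 = 133496.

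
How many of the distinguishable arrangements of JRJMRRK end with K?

With the last slot taken by K, it remains to arrange the other 6 letters (JRJMRR).
Those 6 letters have J appearing twice and R appearing 3 times, giving (6)!/(3!·2!) = 60.

60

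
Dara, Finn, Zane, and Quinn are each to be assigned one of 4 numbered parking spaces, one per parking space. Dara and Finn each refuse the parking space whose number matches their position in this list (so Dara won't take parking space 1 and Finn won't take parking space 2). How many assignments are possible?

Let Aᵢ (for i ∈ {1, 2}) be the placements that put person i in their forbidden parking space. Any j of these fix j positions, leaving (4−j)! ways to fill the rest, and there are C(2,j) ways to pick which j.
By inclusion–exclusion, the number of valid placements is Σ_{j=0}^{2} (−1)^j C(2,j)·(4−j)!.
Computing: 24 − 12 + 2 = 14.

14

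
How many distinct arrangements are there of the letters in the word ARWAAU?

120

ARWAAU has 6 letters with A appearing 3 times.
So there are 6! / (3!) = 120 distinguishable arrangements.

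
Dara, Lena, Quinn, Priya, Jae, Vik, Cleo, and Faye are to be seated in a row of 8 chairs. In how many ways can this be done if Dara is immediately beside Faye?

Glue Dara and Faye into one block (2 internal orders), leaving 7 units to arrange in a row.
So the count is 2·(7)! = 10080.

10080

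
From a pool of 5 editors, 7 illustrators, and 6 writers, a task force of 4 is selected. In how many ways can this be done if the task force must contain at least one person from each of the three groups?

With no constraint there are C(18,4) = 3060 possible selections.
Selections missing a whole group: no editors → C(13,4) = 715; no illustrators → C(11,4) = 330; no writers → C(12,4) = 495.
Add back selections omitting two groups (i.e. drawn from a single group): C(5,4) + C(7,4) + C(6,4) = 55.
By inclusion–exclusion: 3060 − 1540 + 55 = 1575.

1575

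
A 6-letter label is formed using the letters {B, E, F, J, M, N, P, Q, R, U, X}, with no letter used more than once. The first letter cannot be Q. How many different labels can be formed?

302400

The first letter has 11−1 = 10 choices (anything except Q).
The remaining 5 letters are filled from the other 10 symbols without repetition: 10 × 9 × 8 × 7 × 6 = 30240.
Total: 10 × 30240 = 302400.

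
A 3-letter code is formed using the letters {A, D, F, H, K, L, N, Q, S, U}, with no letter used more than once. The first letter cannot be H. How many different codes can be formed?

The first letter has 10−1 = 9 choices (anything except H).
The remaining 2 letters are filled from the other 9 symbols without repetition: 9 × 8 = 72.
Total: 9 × 72 = 648.

648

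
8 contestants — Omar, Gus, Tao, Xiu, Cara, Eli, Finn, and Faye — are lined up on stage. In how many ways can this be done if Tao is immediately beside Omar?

Place the 6 others and the Tao-Omar pair as 7 objects in a line; the pair has 2 internal arrangements.
That gives 2 × 7! = 2 × 5040 = 10080.

10080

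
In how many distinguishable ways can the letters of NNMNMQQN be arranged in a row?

420

NNMNMQQN has 8 letters with M appearing twice, N appearing 4 times, and Q appearing twice.
The number of distinct arrangements is 8!/(4!·2!·2!) = 40320/96 = 420.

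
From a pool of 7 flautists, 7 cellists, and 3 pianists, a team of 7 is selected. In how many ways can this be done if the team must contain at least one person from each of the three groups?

With no constraint there are C(17,7) = 19448 possible selections.
Subtract selections that omit an entire group: no flautists → C(10,7) = 120; no cellists → C(10,7) = 120; no pianists → C(14,7) = 3432.
Add back selections omitting two groups (i.e. drawn from a single group): C(7,7) + C(7,7) + C(3,7) = 2.
By inclusion–exclusion: 19448 − 3672 + 2 = 15778.

15778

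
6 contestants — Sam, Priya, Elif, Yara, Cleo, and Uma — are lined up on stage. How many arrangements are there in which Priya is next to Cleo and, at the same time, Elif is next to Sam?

96

Treat {Priya,Cleo} as one block (2 orders) and {Elif,Sam} as another (2 orders).
That leaves 4 units to arrange: 2 × 2 × 4! = 4 × 24 = 96.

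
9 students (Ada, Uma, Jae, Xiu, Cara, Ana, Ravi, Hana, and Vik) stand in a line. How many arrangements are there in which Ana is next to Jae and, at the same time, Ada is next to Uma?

Treat {Ana,Jae} as one block (2 orders) and {Ada,Uma} as another (2 orders).
That leaves 7 units to arrange: 2 × 2 × 7! = 4 × 5040 = 20160.

20160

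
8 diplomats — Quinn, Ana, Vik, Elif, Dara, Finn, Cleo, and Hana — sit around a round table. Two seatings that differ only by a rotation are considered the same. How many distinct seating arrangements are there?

Seat Quinn anywhere (absorbing the rotational symmetry), then permute the other 7: (7)! = 5040.

5040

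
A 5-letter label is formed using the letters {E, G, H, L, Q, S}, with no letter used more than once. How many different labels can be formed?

720

With no repetition, fill the 5 letters in order: 6 choices, then 5, down to 2.
6 × 5 × 4 × 3 × 2 = 720.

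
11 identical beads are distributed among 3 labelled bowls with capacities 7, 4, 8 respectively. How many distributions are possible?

By stars and bars, unrestricted non-negative solutions to x_1+…+x_3 = 11 number C(11+2,2) = 78.
Subtract solutions that violate a single cap (substitute x_i' = x_i − (cap_i+1)): x_1 ≥ 8 gives C(5,2) = 10; x_2 ≥ 5 gives C(8,2) = 28; x_3 ≥ 9 gives C(4,2) = 6. Together 44.
No two caps can be exceeded simultaneously, so the pair terms are all 0.
By inclusion–exclusion the count is 78 − 44 + 0 = 34.

34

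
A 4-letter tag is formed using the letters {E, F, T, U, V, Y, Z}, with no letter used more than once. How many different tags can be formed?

This is a permutation of 4 out of 7: P(7,4) = 7!/3!.
7 × 6 × 5 × 4 = 840.

840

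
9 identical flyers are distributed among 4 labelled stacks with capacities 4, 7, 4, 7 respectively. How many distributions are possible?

142

Without the upper bounds there are C(12,3) = 220 ways to split 9 among 4 stacks.
Subtract solutions that violate a single cap (substitute x_i' = x_i − (cap_i+1)): x_1 ≥ 5 gives C(7,3) = 35; x_2 ≥ 8 gives C(4,3) = 4; x_3 ≥ 5 gives C(7,3) = 35; x_4 ≥ 8 gives C(4,3) = 4. Together 78.
No two caps can be exceeded simultaneously, so the pair terms are all 0.
By inclusion–exclusion the count is 220 − 78 + 0 = 142.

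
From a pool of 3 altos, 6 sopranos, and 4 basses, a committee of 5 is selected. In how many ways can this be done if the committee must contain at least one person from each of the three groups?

894

With no constraint there are C(13,5) = 1287 possible selections.
Selections missing a whole group: no altos → C(10,5) = 252; no sopranos → C(7,5) = 21; no basses → C(9,5) = 126.
Add back selections omitting two groups (i.e. drawn from a single group): C(3,5) + C(6,5) + C(4,5) = 6.
By inclusion–exclusion: 1287 − 399 + 6 = 894.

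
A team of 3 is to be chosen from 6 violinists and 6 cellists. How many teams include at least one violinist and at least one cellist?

Total 3-person selections from all 12: C(12,3) = 220.
Selections missing a whole group: no violinists → C(6,3) = 20; no cellists → C(6,3) = 20.
Both groups omitted at once is impossible, so 220 − 40 = 180.

180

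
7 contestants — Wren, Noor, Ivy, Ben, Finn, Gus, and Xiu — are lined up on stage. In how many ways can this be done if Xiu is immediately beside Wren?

1440

Treat {Xiu, Wren} as a single unit. There are 6 units to order, and the pair itself can be ordered 2 ways.
That gives 2 × 6! = 2 × 720 = 1440.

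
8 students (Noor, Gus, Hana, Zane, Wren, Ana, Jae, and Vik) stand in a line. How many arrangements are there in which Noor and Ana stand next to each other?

10080

Glue Noor and Ana into one block (2 internal orders), leaving 7 units to arrange in a row.
That gives 2 × 7! = 2 × 5040 = 10080.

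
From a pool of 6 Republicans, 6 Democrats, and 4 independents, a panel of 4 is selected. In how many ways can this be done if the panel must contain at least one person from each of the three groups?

936

Total 4-person selections from all 16: C(16,4) = 1820.
Selections missing a whole group: no Republicans → C(10,4) = 210; no Democrats → C(10,4) = 210; no independents → C(12,4) = 495.
Add back selections omitting two groups (i.e. drawn from a single group): C(6,4) + C(6,4) + C(4,4) = 31.
By inclusion–exclusion: 1820 − 915 + 31 = 936.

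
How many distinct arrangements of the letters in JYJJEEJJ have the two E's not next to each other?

126

Total arrangements of JYJJEEJJ: 8!/(5!·2!) = 168.
Arrangements with the E's together: treat EE as one letter, giving (7)!/(5!) = 42.
Hence 168 − 42 = 126.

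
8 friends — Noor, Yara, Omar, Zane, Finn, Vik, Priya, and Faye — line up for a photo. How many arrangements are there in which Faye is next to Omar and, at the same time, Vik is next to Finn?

2880

Treat {Faye,Omar} as one block (2 orders) and {Vik,Finn} as another (2 orders).
That leaves 6 units to arrange: 2 × 2 × 6! = 4 × 720 = 2880.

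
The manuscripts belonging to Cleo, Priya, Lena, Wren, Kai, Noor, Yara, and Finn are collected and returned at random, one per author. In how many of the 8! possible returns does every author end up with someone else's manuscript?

14833

Let Aᵢ be the assignments in which author i gets their own manuscript. We want the size of the complement of A₁∪…∪A_8.
By inclusion–exclusion this is Σ_{j=0}^{8} (−1)^j C(8,j)·(8−j)!.
Computing: 40320 − 40320 + 20160 − 6720 + 1680 − 336 + 56 − 8 + 1 = 14833.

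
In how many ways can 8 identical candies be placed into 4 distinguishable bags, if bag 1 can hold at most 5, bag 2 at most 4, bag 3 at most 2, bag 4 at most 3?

49

By stars and bars, unrestricted non-negative solutions to x_1+…+x_4 = 8 number C(8+3,3) = 165.
Subtract solutions that violate a single cap (substitute x_i' = x_i − (cap_i+1)): x_1 ≥ 6 gives C(5,3) = 10; x_2 ≥ 5 gives C(6,3) = 20; x_3 ≥ 3 gives C(8,3) = 56; x_4 ≥ 4 gives C(7,3) = 35. Together 121.
Add back pairs where two caps are both exceeded: 0 + 0 + 0 + 1 + 0 + 4 = 5.
By inclusion–exclusion the count is 165 − 121 + 5 = 49.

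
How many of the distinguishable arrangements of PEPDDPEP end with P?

Fix P in the last position and arrange the remaining 7 letters.
Those 7 letters have D appearing twice, E appearing twice, and P appearing 3 times, giving (7)!/(3!·2!·2!) = 210.

210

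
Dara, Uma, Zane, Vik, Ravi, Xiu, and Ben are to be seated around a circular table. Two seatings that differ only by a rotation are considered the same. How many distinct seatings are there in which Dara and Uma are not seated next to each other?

480

Without the restriction there are (6)! = 720 seatings.
Those with Dara next to Uma: fuse the pair into one unit and seat 6 units around a circle — 2·(5)! = 240.
Subtracting, 720 − 240 = 480.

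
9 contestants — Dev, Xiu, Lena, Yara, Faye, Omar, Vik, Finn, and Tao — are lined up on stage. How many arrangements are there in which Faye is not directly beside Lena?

There are 9! = 362880 arrangements in all. If Faye and Lena are adjacent, merging them into one block gives 2·(8)! = 80640 arrangements.
Complementary counting: 362880 − 80640 = 282240.

282240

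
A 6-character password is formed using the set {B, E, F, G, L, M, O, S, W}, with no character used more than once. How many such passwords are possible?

60480

Choose and order 6 of the 9 symbols: the first character has 9 options, the next 8, and so on down to 4.
That product is 9 × 8 × 7 × 6 × 5 × 4 = 60480.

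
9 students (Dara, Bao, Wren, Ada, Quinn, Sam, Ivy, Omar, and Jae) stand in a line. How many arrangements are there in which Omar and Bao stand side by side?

Glue Omar and Bao into one block (2 internal orders), leaving 8 units to arrange in a row.
That gives 2 × 8! = 2 × 40320 = 80640.

80640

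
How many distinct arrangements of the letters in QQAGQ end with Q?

With the last slot taken by Q, it remains to arrange the other 4 letters (QAGQ).
Those 4 letters have Q appearing twice, giving (4)!/(2!) = 12.

12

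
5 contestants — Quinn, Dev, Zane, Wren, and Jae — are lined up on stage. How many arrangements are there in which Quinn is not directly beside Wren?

Of the 5! = 120 arrangements, those with Quinn and Wren adjacent number 2 × 4! = 48 (treat the pair as a block with 2 internal orders).
So 120 − 48 = 72 arrangements keep them apart.

72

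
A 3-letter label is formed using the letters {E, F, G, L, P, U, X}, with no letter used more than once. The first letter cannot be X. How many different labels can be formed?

180

The first letter has 7−1 = 6 choices (anything except X).
The remaining 2 letters are filled from the other 6 symbols without repetition: 6 × 5 = 30.
Total: 6 × 30 = 180.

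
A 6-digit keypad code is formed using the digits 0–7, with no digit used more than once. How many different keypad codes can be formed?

With no repetition, fill the 6 digits in order: 8 choices, then 7, down to 3.
8 × 7 × 6 × 5 × 4 × 3 = 20160.

20160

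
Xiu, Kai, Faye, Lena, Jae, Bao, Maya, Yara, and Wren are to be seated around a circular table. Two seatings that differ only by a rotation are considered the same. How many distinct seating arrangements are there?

Fix one person's seat to break rotational symmetry; the remaining 8 people can be arranged in (8)! = 40320 ways.

40320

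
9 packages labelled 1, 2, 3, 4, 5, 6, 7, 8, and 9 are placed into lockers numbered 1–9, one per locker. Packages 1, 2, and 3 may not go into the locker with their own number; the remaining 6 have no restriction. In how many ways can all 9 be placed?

Let Aᵢ (for i ∈ {1, 2, 3}) be the placements that put package i in its forbidden locker. Any j of these fix j positions, leaving (9−j)! ways to fill the rest, and there are C(3,j) ways to pick which j.
By inclusion–exclusion, the number of valid placements is Σ_{j=0}^{3} (−1)^j C(3,j)·(9−j)!.
Computing: 362880 − 120960 + 15120 − 720 = 256320.

256320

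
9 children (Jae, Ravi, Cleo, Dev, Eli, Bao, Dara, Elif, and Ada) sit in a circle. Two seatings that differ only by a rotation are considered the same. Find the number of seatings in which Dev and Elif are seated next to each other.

Treat {Dev, Elif} as one unit (2 internal orders) and seat the resulting 8 units around the table: (7)! circular arrangements.
So 2 × (7)! = 2 × 5040 = 10080.

10080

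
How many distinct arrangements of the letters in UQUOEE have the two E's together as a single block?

Treat the 2 copies of E as a single block. The multiset to arrange is then {EE, O, Q, U, U}, 5 items in all.
That gives (5)!/(2!) = 60 arrangements.

60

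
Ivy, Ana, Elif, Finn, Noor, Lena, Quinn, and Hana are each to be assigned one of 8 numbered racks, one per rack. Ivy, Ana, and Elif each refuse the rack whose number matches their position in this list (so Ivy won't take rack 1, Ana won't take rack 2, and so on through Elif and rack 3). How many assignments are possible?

27240

Let Aᵢ (for i ∈ {1, 2, 3}) be the placements that put person i in their forbidden rack. Any j of these fix j positions, leaving (8−j)! ways to fill the rest, and there are C(3,j) ways to pick which j.
By inclusion–exclusion, the number of valid placements is Σ_{j=0}^{3} (−1)^j C(3,j)·(8−j)!.
Computing: 40320 − 15120 + 2160 − 120 = 27240.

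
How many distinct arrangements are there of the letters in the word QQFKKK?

60

QQFKKK has 6 letters with K appearing 3 times and Q appearing twice.
So there are 6! / (3!·2!) = 60 distinguishable arrangements.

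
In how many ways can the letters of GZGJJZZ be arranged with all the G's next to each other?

Treat the 2 copies of G as a single block. The multiset to arrange is then {GG, J, J, Z, Z, Z}, 6 items in all.
That gives (6)!/(3!·2!) = 60 arrangements.

60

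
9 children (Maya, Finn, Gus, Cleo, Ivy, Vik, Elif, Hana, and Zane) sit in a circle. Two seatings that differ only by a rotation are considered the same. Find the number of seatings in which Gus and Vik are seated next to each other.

Glue Gus and Vik into a block (2 internal orders). Seating 8 units around a circle gives (7)! arrangements.
So 2 × (7)! = 2 × 5040 = 10080.

10080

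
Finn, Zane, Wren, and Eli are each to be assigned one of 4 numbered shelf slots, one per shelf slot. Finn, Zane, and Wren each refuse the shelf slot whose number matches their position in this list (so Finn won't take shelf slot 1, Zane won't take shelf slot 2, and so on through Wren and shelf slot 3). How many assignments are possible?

11

Let Aᵢ (for i ∈ {1, 2, 3}) be the placements that put person i in their forbidden shelf slot. Any j of these fix j positions, leaving (4−j)! ways to fill the rest, and there are C(3,j) ways to pick which j.
By inclusion–exclusion, the number of valid placements is Σ_{j=0}^{3} (−1)^j C(3,j)·(4−j)!.
Computing: 24 − 18 + 6 − 1 = 11.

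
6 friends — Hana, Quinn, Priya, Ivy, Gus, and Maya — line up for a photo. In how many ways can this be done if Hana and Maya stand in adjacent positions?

Place the 4 others and the Hana-Maya pair as 5 objects in a line; the pair has 2 internal arrangements.
So the count is 2·(5)! = 240.

240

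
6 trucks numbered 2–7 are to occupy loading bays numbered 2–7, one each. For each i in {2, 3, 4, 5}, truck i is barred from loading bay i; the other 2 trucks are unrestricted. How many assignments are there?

362

Let Aᵢ (for 2 ≤ i ≤ 5) be the placements that put truck i in its forbidden loading bay. Any j of these fix j positions, leaving (6−j)! ways to fill the rest, and there are C(4,j) ways to pick which j.
By inclusion–exclusion, the number of valid placements is Σ_{j=0}^{4} (−1)^j C(4,j)·(6−j)!.
Computing: 720 − 480 + 144 − 24 + 2 = 362.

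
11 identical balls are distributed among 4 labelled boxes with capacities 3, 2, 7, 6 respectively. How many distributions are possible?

65

Ignoring the caps, the number of non-negative solutions to x_1+…+x_4 = 11 is C(14,3) = 364.
Subtract solutions that violate a single cap (substitute x_i' = x_i − (cap_i+1)): x_1 ≥ 4 gives C(10,3) = 120; x_2 ≥ 3 gives C(11,3) = 165; x_3 ≥ 8 gives C(6,3) = 20; x_4 ≥ 7 gives C(7,3) = 35. Together 340.
Add back pairs where two caps are both exceeded: 35 + 0 + 1 + 1 + 4 + 0 = 41.
By inclusion–exclusion the count is 364 − 340 + 41 = 65.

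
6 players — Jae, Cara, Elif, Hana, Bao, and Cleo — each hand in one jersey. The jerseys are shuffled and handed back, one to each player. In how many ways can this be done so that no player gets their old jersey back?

Let Aᵢ be the assignments in which player i gets their old jersey. We want the size of the complement of A₁∪…∪A_6.
By inclusion–exclusion this is Σ_{j=0}^{6} (−1)^j C(6,j)·(6−j)!.
Computing: 720 − 720 + 360 − 120 + 30 − 6 + 1 = 265.

265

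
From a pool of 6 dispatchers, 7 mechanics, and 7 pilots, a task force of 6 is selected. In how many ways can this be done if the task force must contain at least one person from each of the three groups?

32340

With no constraint there are C(20,6) = 38760 possible selections.
Subtract selections that omit an entire group: no dispatchers → C(14,6) = 3003; no mechanics → C(13,6) = 1716; no pilots → C(13,6) = 1716.
Add back selections omitting two groups (i.e. drawn from a single group): C(6,6) + C(7,6) + C(7,6) = 15.
By inclusion–exclusion: 38760 − 6435 + 15 = 32340.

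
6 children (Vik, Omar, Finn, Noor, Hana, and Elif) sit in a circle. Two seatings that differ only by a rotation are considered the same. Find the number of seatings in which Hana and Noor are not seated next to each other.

72

All circular seatings of 6 people number (5)! = 120.
Seatings with Hana beside Noor: treat them as a block with 2 internal orders, giving 2 × (4)! = 48.
Subtracting, 120 − 48 = 72.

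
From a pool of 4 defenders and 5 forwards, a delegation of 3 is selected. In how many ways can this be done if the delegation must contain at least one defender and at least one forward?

70

Total 3-person selections from all 9: C(9,3) = 84.
Selections missing a whole group: no defenders → C(5,3) = 10; no forwards → C(4,3) = 4.
Both groups omitted at once is impossible, so 84 − 14 = 70.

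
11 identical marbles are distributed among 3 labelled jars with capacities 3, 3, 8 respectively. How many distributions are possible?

10

Ignoring the caps, the number of non-negative solutions to x_1+…+x_3 = 11 is C(13,2) = 78.
Subtract solutions that violate a single cap (substitute x_i' = x_i − (cap_i+1)): x_1 ≥ 4 gives C(9,2) = 36; x_2 ≥ 4 gives C(9,2) = 36; x_3 ≥ 9 gives C(4,2) = 6. Together 78.
Add back pairs where two caps are both exceeded: 10 + 0 + 0 = 10.
By inclusion–exclusion the count is 78 − 78 + 10 = 10.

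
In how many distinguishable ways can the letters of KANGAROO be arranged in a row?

The 8 letters of KANGAROO have repeats: A appearing twice and O appearing twice.
The number of distinct arrangements is 8!/(2!·2!) = 40320/4 = 10080.

10080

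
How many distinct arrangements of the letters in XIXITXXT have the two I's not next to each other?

There are 8!/(4!·2!·2!) = 420 arrangements of XIXITXXT in total.
If the two I's are adjacent, glue them into one block, leaving 7 items to arrange: (7)!/(4!·2!) = 105 ways.
Hence 420 − 105 = 315.

315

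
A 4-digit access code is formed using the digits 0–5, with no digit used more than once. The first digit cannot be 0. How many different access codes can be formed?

The first digit has 6−1 = 5 choices (anything except 0).
The remaining 3 digits are filled from the other 5 symbols without repetition: 5 × 4 × 3 = 60.
Total: 5 × 60 = 300.

300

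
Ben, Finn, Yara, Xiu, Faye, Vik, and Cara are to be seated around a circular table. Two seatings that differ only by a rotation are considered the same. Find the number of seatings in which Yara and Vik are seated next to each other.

240

Glue Yara and Vik into a block (2 internal orders). Seating 6 units around a circle gives (5)! arrangements.
So 2 × (5)! = 2 × 120 = 240.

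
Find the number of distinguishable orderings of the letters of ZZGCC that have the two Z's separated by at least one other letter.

18

There are 5!/(2!·2!) = 30 arrangements of ZZGCC in total.
Arrangements with the Z's together: treat ZZ as one letter, giving (4)!/(2!) = 12.
Subtracting, 30 − 12 = 18 arrangements keep the Z's apart.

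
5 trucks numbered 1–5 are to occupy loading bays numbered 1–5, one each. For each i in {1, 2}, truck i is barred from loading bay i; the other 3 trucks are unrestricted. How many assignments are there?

Let Aᵢ (for i ∈ {1, 2}) be the placements that put truck i in its forbidden loading bay. Any j of these fix j positions, leaving (5−j)! ways to fill the rest, and there are C(2,j) ways to pick which j.
By inclusion–exclusion, the number of valid placements is Σ_{j=0}^{2} (−1)^j C(2,j)·(5−j)!.
Computing: 120 − 48 + 6 = 78.

78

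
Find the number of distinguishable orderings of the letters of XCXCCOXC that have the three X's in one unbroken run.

30

Treat the 3 copies of X as a single block. The multiset to arrange is then {XXX, C, C, C, C, O}, 6 items in all.
That gives (6)!/(4!) = 30 arrangements.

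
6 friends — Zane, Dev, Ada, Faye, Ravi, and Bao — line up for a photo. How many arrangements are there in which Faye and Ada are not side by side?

480

Of the 6! = 720 arrangements, those with Faye and Ada adjacent number 2 × 5! = 240 (treat the pair as a block with 2 internal orders).
So 720 − 240 = 480 arrangements keep them apart.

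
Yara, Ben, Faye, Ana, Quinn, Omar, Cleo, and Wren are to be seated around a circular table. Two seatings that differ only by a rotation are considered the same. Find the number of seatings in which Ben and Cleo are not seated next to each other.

3600

Without the restriction there are (7)! = 5040 seatings.
Seatings with Ben beside Cleo: treat them as a block with 2 internal orders, giving 2 × (6)! = 1440.
Subtracting, 5040 − 1440 = 3600.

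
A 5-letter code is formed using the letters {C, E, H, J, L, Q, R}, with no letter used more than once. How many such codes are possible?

2520

Choose and order 5 of the 7 symbols: the first letter has 7 options, the next 6, and so on down to 3.
That product is 7 × 6 × 5 × 4 × 3 = 2520.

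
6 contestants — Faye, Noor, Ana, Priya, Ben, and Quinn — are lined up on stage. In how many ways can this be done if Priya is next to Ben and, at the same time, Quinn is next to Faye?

96

Treat {Priya,Ben} as one block (2 orders) and {Quinn,Faye} as another (2 orders).
That leaves 4 units to arrange: 2 × 2 × 4! = 4 × 24 = 96.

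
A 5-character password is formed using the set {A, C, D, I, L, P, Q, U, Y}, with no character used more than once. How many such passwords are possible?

Choose and order 5 of the 9 symbols: the first character has 9 options, the next 8, and so on down to 5.
That product is 9 × 8 × 7 × 6 × 5 = 15120.

15120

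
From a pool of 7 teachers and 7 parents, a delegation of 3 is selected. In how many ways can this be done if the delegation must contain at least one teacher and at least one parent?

294

With no constraint there are C(14,3) = 364 possible selections.
Selections missing a whole group: no teachers → C(7,3) = 35; no parents → C(7,3) = 35.
Both groups omitted at once is impossible, so 364 − 70 = 294.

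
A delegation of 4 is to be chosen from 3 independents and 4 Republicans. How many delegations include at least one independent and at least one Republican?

34

With no constraint there are C(7,4) = 35 possible selections.
Subtract selections that omit an entire group: no independents → C(4,4) = 1; no Republicans → C(3,4) = 0.
Both groups omitted at once is impossible, so 35 − 1 = 34.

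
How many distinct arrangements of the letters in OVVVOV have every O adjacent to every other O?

5

Treat the 2 copies of O as a single block. The multiset to arrange is then {OO, V, V, V, V}, 5 items in all.
That gives (5)!/(4!) = 5 arrangements.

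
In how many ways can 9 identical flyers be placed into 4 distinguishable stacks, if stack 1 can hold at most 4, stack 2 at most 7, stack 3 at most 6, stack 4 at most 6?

161

Without the upper bounds there are C(12,3) = 220 ways to split 9 among 4 stacks.
Subtract solutions that violate a single cap (substitute x_i' = x_i − (cap_i+1)): x_1 ≥ 5 gives C(7,3) = 35; x_2 ≥ 8 gives C(4,3) = 4; x_3 ≥ 7 gives C(5,3) = 10; x_4 ≥ 7 gives C(5,3) = 10. Together 59.
No two caps can be exceeded simultaneously, so the pair terms are all 0.
By inclusion–exclusion the count is 220 − 59 + 0 = 161.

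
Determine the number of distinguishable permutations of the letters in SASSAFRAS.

2520

SASSAFRAS has 9 letters with A appearing 3 times and S appearing 4 times.
Dividing 9! = 362880 by 4!·3! = 144 for the repeated letters gives 2520.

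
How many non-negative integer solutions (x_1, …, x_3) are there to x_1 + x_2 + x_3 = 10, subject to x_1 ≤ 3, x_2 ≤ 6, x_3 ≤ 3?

Without the upper bounds there are C(12,2) = 66 ways to split 10 among 3 variables.
Subtract solutions that violate a single cap (substitute x_i' = x_i − (cap_i+1)): x_1 ≥ 4 gives C(8,2) = 28; x_2 ≥ 7 gives C(5,2) = 10; x_3 ≥ 4 gives C(8,2) = 28. Together 66.
Add back pairs where two caps are both exceeded: 0 + 6 + 0 = 6.
By inclusion–exclusion the count is 66 − 66 + 6 = 6.

6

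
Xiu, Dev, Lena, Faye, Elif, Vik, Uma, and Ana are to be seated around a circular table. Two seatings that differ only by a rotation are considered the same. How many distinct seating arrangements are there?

5040

Fix one person's seat to break rotational symmetry; the remaining 7 people can be arranged in (7)! = 5040 ways.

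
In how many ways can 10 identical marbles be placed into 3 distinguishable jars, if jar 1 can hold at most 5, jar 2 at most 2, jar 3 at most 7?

12

By stars and bars, unrestricted non-negative solutions to x_1+…+x_3 = 10 number C(10+2,2) = 66.
Subtract solutions that violate a single cap (substitute x_i' = x_i − (cap_i+1)): x_1 ≥ 6 gives C(6,2) = 15; x_2 ≥ 3 gives C(9,2) = 36; x_3 ≥ 8 gives C(4,2) = 6. Together 57.
Add back pairs where two caps are both exceeded: 3 + 0 + 0 = 3.
By inclusion–exclusion the count is 66 − 57 + 3 = 12.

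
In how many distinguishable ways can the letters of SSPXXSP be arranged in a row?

Letter multiplicities in SSPXXSP: P×2, S×3, X×2.
So there are 7! / (3!·2!·2!) = 210 distinguishable arrangements.

210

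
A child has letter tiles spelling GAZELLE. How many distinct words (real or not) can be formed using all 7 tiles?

GAZELLE has 7 letters with E appearing twice and L appearing twice.
The number of distinct arrangements is 7!/(2!·2!) = 5040/4 = 1260.

1260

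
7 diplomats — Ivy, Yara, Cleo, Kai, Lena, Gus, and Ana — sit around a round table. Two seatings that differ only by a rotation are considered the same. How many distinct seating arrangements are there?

Fix one person's seat to break rotational symmetry; the remaining 6 people can be arranged in (6)! = 720 ways.

720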